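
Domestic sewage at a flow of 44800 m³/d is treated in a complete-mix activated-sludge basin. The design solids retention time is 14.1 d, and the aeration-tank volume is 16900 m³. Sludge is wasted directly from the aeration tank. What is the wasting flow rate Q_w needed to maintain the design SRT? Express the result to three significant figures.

For wasting at MLVSS concentration, Q_w = V/θ_c = 16900/14.1 = 1199 m³/d.

Q_w ≈ 1200 m³/d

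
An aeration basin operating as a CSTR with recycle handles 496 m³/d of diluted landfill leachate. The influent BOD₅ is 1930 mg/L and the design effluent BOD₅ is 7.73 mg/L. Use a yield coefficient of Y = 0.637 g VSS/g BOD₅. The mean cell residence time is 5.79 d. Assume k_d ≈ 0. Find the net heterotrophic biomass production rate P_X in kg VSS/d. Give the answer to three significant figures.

With endogenous decay neglected, the observed yield equals the true yield: Y_obs = Y = 0.637 g VSS/g BOD₅.
Q·(S₀ − S) = 496 × (1930 − 7.73) × 10⁻³ = 953.4 kg/d removed.
Net biomass production P_X = Y_obs × Q·(S₀ − S) = 0.6370 × 953.4 = 607.3 kg VSS/d.

P_X ≈ 607 kg VSS/d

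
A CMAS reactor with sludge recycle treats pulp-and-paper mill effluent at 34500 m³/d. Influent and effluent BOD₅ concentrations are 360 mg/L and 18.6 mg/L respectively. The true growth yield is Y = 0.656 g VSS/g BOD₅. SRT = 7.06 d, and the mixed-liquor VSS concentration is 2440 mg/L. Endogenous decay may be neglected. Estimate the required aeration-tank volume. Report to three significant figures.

Biomass mass balance (decay neglected): V·X = Y·Q·(S₀ − S)·θ_c, so V = 0.656 × 34500 × (360 − 18.6) × 7.06 / 2440 = 22356 m³.

V ≈ 22400 m³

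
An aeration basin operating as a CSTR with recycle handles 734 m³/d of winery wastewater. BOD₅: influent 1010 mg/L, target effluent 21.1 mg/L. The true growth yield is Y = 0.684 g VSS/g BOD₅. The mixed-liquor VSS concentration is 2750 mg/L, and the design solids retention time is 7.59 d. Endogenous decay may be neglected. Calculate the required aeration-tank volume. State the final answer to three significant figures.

Biomass mass balance (decay neglected): V·X = Y·Q·(S₀ − S)·θ_c, so V = 0.684 × 734 × (1010 − 21.1) × 7.59 / 2750 = 1370 m³.

V ≈ 1370 m³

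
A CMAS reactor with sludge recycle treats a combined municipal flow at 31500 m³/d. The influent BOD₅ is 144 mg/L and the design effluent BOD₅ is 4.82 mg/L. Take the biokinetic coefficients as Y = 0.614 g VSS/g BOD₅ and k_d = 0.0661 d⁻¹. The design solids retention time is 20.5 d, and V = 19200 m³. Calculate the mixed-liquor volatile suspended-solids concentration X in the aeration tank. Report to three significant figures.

Solving the biomass balance for X: X = Y Q (S₀−S) θ_c / [V (1+k_d θ_c)] = 0.614 × 31500 × (144 − 4.82) × 20.5 / [19200 × (1 + 0.0661 × 20.5)] = 1220 mg/L.

X ≈ 1220 mg/L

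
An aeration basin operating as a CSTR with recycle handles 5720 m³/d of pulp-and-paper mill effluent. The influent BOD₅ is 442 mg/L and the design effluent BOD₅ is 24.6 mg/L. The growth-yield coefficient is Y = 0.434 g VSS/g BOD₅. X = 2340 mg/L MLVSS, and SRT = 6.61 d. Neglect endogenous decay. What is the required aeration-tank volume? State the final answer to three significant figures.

V ≈ 2930 m³

With k_d = 0 the design equation reduces to V = Y Q (S₀−S) θ_c / X = 0.434 × 5720 × (442 − 24.6) × 6.61 / 2340 = 2927 m³.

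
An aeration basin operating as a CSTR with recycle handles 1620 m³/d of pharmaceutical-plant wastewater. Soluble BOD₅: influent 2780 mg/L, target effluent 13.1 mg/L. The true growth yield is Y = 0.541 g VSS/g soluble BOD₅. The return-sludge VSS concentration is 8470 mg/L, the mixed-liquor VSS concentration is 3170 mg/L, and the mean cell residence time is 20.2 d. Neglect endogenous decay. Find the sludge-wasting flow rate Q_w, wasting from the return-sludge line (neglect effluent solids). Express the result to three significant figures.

Q_w ≈ 286 m³/d

V·X = Y·Q·ΔS·θ_c gives V = 0.541 × 1620 × (2780 − 13.1) × 20.2 / 3170 = 15452 m³.
Q_w = (V·X)/(θ_c X_r) = 15452 × 3170 / (20.2 × 8470) = 286.3 m³/d.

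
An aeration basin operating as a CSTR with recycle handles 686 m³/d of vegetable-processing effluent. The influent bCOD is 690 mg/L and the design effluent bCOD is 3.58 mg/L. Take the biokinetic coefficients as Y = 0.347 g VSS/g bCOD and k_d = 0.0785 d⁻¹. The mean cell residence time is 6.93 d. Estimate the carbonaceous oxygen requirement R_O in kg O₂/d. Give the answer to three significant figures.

Y_obs = Y / (1 + k_d θ_c) = 0.347 / (1 + 0.0785 × 6.93) = 0.347 / 1.544 = 0.2247.
ΔS = 690 − 3.58 = 686.4 mg/L, so the substrate removal rate is 686 × 686.4/1000 = 470.9 kg bCOD/d.
P_X = Y_obs·Q·(S₀ − S) = 0.2247 × 470.9 = 105.8 kg VSS/d.
R_O = Q·ΔS − 1.42 P_X = 470.9 − 150.3 = 320.6 kg O₂/d.

R_O ≈ 321 kg O₂/d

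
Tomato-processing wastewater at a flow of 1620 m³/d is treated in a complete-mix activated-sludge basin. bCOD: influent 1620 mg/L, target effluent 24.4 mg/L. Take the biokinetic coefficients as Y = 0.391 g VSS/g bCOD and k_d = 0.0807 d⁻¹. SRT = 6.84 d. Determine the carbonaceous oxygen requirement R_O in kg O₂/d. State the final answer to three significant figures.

R_O ≈ 1660 kg O₂/d

Observed yield with endogenous decay: Y_obs = Y / (1 + k_d·θ_c) = 0.391 / (1 + 0.0807 × 6.84) = 0.391 / 1.552 = 0.2519 g VSS/g bCOD.
Q·(S₀ − S) = 1620 × (1620 − 24.4) × 10⁻³ = 2585 kg/d removed.
Net sludge production P_X = 0.2519 × 2585 = 651.2 kg VSS/d.
R_O = Q·ΔS − 1.42 P_X = 2585 − 924.7 = 1660 kg O₂/d.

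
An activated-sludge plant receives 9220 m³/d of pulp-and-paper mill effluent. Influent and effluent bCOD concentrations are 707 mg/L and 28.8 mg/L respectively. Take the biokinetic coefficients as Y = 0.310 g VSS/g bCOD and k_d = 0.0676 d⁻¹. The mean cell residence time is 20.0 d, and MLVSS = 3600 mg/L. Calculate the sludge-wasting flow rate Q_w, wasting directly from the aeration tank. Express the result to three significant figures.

Q_w ≈ 229 m³/d

Rearranging the biomass balance for a CMAS with decay, V = Y·Q·ΔS·θ_c / [X·(1+k_d θ_c)] = 0.310 × 9220 × (707 − 28.8) × 20.0 / [3600 × (1 + 0.0676 × 20.0)] = 3.88×10^7 / 8467 = 4579 m³.
With mixed-liquor wasting, θ_c = V/Q_w, so Q_w = V/θ_c = 4579/20.0 = 228.9 m³/d.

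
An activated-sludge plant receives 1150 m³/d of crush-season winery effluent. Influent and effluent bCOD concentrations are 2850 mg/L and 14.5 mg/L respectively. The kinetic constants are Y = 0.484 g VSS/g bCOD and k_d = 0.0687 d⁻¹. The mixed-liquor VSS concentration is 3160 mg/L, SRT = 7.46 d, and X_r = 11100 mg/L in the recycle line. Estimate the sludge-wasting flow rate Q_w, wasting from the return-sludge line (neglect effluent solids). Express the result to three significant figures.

Rearranging the biomass balance for a CMAS with decay, V = Y·Q·ΔS·θ_c / [X·(1+k_d θ_c)] = 0.484 × 1150 × (2850 − 14.5) × 7.46 / [3160 × (1 + 0.0687 × 7.46)] = 1.18×10^7 / 4780 = 2463 m³.
Wasting from the return line (neglecting effluent solids): Q_w = V·X / (θ_c·X_r) = 2463 × 3160 / (7.46 × 11100) = 94.01 m³/d.

Q_w ≈ 94.0 m³/d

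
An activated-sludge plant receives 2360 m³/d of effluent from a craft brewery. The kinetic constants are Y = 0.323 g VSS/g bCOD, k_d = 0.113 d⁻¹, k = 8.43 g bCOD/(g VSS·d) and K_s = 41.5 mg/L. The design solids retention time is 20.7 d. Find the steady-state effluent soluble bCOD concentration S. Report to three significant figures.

Effluent substrate depends only on kinetics and SRT: S = K_s(1 + k_d θ_c) / [θ_c(Yk − k_d) − 1] = 41.5 × (1 + 0.113 × 20.7) / [20.7 × (0.323 × 8.43 − 0.113) − 1] = 138.6 / 53.02 = 2.613 mg/L.

S ≈ 2.61 mg/L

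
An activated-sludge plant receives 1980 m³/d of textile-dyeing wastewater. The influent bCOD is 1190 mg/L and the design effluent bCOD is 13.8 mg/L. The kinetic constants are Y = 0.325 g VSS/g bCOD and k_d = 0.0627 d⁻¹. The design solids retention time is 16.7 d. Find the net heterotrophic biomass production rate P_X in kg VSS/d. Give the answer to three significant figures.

The observed yield is Y_obs = Y/(1 + k_d·θ_c) = 0.325 / (1 + 0.0627 × 16.7) = 0.325 / 2.047 = 0.1588 g VSS per g bCOD removed.
Substrate removed = Q·(S₀ − S) = 1980 m³/d × (1190 − 13.8) g/m³ = 2.33×10^6 g/d = 2329 kg/d.
Net biomass production P_X = Y_obs × Q·(S₀ − S) = 0.1588 × 2329 = 369.7 kg VSS/d.

P_X ≈ 370 kg VSS/d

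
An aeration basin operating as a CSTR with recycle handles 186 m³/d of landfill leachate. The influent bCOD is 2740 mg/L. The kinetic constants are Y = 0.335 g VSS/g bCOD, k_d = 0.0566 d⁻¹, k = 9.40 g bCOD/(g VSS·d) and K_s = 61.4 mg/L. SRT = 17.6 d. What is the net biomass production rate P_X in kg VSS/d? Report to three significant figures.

From the Monod/SRT balance for a CMAS, S = K_s·(1+k_d θ_c)/[θ_c·(Y k − k_d) − 1] = 61.4 × (1 + 0.0566 × 17.6) / [17.6 × (0.335 × 9.40 − 0.0566) − 1] = 122.6 / 53.43 = 2.294 mg/L.
The observed yield is Y_obs = Y/(1 + k_d·θ_c) = 0.335 / (1 + 0.0566 × 17.6) = 0.335 / 1.996 = 0.1678 g VSS per g bCOD removed.
Q·(S₀ − S) = 186 × (2740 − 2.29) × 10⁻³ = 509.2 kg/d removed.
P_X = Y_obs · Q(S₀ − S) = 0.1678 × 509.2 = 85.46 kg VSS/d.

P_X ≈ 85.5 kg VSS/d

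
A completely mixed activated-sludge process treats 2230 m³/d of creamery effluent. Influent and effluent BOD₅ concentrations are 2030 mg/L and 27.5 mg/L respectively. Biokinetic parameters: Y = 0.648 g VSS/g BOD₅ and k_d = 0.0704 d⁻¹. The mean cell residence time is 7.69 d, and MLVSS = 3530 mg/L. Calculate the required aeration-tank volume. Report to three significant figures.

V ≈ 4090 m³

Steady-state biomass mass balance: V·X·(1 + k_d·θ_c) = Y·Q·(S₀ − S)·θ_c, so V = 0.648 × 2230 × (2030 − 27.5) × 7.69 / [3530 × (1 + 0.0704 × 7.69)] = 2.23×10^7 / 5441 = 4090 m³.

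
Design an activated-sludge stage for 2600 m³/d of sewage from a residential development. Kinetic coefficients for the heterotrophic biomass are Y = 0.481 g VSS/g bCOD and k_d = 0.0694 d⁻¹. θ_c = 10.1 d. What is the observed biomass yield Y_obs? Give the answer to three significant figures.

Y_obs = Y / (1 + k_d θ_c) = 0.481 / (1 + 0.0694 × 10.1) = 0.481 / 1.701 = 0.2828.

Y_obs ≈ 0.283 g VSS/g bCOD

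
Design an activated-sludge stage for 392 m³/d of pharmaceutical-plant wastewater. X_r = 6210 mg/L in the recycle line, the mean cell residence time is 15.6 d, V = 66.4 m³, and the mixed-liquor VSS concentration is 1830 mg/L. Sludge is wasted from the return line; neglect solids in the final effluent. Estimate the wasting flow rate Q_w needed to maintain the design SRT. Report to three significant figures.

Q_w = (V·X)/(θ_c X_r) = 66.40 × 1830 / (15.6 × 6210) = 1.254 m³/d.

Q_w ≈ 1.25 m³/d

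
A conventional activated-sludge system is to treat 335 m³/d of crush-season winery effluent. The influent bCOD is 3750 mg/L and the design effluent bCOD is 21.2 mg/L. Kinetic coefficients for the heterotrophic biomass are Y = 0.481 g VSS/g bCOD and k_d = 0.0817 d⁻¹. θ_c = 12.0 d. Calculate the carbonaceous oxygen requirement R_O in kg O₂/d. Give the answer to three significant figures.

R_O ≈ 818 kg O₂/d

The observed yield is Y_obs = Y/(1 + k_d·θ_c) = 0.481 / (1 + 0.0817 × 12.0) = 0.481 / 1.980 = 0.2429 g VSS per g bCOD removed.
Q·(S₀ − S) = 335 × (3750 − 21.2) × 10⁻³ = 1249 kg/d removed.
Biomass synthesised: P_X = Y_obs × 1249 = 303.4 kg VSS/d.
Carbonaceous O₂ demand = substrate oxidised − cell-mass equivalent = 1249 − 1.42 × 303.4 = 818.3 kg O₂/d.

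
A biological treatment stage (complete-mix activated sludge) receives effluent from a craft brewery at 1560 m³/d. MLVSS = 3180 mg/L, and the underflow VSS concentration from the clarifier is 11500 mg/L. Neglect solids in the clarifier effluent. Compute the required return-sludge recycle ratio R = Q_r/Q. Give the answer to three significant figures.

R ≈ 0.382

Mass balance around the secondary clarifier (neglecting effluent solids): R = X / (X_r − X) = 3180 / (11500 − 3180) = 0.3822.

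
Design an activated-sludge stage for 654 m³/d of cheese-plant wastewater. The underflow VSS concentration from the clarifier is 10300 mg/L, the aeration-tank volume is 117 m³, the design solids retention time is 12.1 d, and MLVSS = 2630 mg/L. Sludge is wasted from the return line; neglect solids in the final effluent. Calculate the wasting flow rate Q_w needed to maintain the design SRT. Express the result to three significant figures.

Wasting from the return line (neglecting effluent solids): Q_w = V·X / (θ_c·X_r) = 117.0 × 2630 / (12.1 × 10300) = 2.469 m³/d.

Q_w ≈ 2.47 m³/d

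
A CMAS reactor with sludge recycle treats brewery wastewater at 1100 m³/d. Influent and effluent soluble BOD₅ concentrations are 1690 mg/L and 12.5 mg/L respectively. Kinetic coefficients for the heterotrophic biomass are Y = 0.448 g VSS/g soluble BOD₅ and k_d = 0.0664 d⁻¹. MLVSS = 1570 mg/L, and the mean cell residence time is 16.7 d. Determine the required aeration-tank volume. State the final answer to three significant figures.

Steady-state biomass mass balance: V·X·(1 + k_d·θ_c) = Y·Q·(S₀ − S)·θ_c, so V = 0.448 × 1100 × (1690 − 12.5) × 16.7 / [1570 × (1 + 0.0664 × 16.7)] = 1.38×10^7 / 3311 = 4170 m³.

V ≈ 4170 m³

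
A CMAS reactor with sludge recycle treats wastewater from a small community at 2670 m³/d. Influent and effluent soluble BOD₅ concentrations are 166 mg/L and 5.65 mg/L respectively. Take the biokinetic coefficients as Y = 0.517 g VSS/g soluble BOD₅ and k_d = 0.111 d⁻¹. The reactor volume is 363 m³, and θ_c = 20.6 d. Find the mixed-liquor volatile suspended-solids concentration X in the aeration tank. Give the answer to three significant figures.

Solving the biomass balance for X: X = Y Q (S₀−S) θ_c / [V (1+k_d θ_c)] = 0.517 × 2670 × (166 − 5.65) × 20.6 / [363 × (1 + 0.111 × 20.6)] = 3822 mg/L.

X ≈ 3820 mg/L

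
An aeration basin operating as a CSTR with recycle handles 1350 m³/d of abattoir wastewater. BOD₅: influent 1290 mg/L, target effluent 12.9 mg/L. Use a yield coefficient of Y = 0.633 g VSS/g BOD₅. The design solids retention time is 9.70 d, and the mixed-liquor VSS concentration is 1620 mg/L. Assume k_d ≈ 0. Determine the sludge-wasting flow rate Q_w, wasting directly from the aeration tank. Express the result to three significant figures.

With k_d = 0 the design equation reduces to V = Y Q (S₀−S) θ_c / X = 0.633 × 1350 × (1290 − 12.9) × 9.70 / 1620 = 6535 m³.
Wasting from the aeration tank: Q_w = V / θ_c = 6535 / 9.70 = 673.7 m³/d.

Q_w ≈ 674 m³/d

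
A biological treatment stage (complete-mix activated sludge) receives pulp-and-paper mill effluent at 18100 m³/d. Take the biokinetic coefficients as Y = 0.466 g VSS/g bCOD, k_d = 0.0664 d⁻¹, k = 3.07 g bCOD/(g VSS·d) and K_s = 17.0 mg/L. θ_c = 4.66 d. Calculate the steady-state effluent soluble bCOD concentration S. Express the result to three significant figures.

From the Monod/SRT balance for a CMAS, S = K_s·(1+k_d θ_c)/[θ_c·(Y k − k_d) − 1] = 17.0 × (1 + 0.0664 × 4.66) / [4.66 × (0.466 × 3.07 − 0.0664) − 1] = 22.26 / 5.357 = 4.155 mg/L.

S ≈ 4.16 mg/L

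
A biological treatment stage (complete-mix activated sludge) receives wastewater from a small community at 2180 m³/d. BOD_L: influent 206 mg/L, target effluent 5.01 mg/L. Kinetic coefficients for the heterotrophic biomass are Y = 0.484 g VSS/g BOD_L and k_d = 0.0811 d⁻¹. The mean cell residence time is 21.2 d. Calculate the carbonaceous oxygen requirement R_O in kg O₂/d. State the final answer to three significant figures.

Y_obs = Y / (1 + k_d θ_c) = 0.484 / (1 + 0.0811 × 21.2) = 0.484 / 2.719 = 0.1780.
Q·(S₀ − S) = 2180 × (206 − 5.01) × 10⁻³ = 438.2 kg/d removed.
Biomass synthesised: P_X = Y_obs × 438.2 = 77.99 kg VSS/d.
Carbonaceous O₂ demand = substrate oxidised − cell-mass equivalent = 438.2 − 1.42 × 77.99 = 327.4 kg O₂/d.

R_O ≈ 327 kg O₂/d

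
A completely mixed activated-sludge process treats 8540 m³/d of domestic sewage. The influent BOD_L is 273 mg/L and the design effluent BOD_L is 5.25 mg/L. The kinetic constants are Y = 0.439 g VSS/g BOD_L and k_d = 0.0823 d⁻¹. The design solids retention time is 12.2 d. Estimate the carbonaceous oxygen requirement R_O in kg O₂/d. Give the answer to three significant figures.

R_O ≈ 1580 kg O₂/d

Observed yield with endogenous decay: Y_obs = Y / (1 + k_d·θ_c) = 0.439 / (1 + 0.0823 × 12.2) = 0.439 / 2.004 = 0.2191 g VSS/g BOD_L.
ΔS = 273 − 5.25 = 267.8 mg/L, so the substrate removal rate is 8540 × 267.8/1000 = 2287 kg BOD_L/d.
Biomass synthesised: P_X = Y_obs × 2287 = 500.9 kg VSS/d.
Carbonaceous O₂ demand = substrate oxidised − cell-mass equivalent = 2287 − 1.42 × 500.9 = 1575 kg O₂/d.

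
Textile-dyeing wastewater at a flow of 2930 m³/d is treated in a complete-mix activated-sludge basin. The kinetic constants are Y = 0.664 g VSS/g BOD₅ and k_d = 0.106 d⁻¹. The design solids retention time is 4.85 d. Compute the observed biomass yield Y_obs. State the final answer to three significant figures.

Y_obs = Y / (1 + k_d θ_c) = 0.664 / (1 + 0.106 × 4.85) = 0.664 / 1.514 = 0.4385.

Y_obs ≈ 0.439 g VSS/g BOD₅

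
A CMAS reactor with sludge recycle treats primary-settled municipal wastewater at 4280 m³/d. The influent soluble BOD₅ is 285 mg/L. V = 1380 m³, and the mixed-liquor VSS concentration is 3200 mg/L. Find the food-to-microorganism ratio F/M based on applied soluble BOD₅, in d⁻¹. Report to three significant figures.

F/M = Q·S₀ / (V·X) = 4280 × 285 / (1380 × 3200) = 0.2762 g soluble BOD₅·(g VSS·d)⁻¹.

F/M ≈ 0.276 d⁻¹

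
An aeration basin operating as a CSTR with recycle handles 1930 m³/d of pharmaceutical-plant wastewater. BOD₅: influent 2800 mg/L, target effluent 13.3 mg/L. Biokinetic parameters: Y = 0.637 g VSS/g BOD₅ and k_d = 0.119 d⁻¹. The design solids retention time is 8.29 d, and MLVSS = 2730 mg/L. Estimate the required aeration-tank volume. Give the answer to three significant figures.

V ≈ 5240 m³

From the SRT design equation V = Y Q (S₀−S) θ_c / [X (1 + k_d θ_c)] = 0.637 × 1930 × (2800 − 13.3) × 8.29 / [2730 × (1 + 0.119 × 8.29)] = 2.84×10^7 / 5423 = 5237 m³.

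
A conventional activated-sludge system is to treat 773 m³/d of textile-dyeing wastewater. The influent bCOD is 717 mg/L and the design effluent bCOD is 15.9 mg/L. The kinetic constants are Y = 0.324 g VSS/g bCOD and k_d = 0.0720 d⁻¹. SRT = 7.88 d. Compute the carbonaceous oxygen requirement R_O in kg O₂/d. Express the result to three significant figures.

The observed yield is Y_obs = Y/(1 + k_d·θ_c) = 0.324 / (1 + 0.0720 × 7.88) = 0.324 / 1.567 = 0.2067 g VSS per g bCOD removed.
ΔS = 717 − 15.9 = 701.1 mg/L, so the substrate removal rate is 773 × 701.1/1000 = 542.0 kg bCOD/d.
P_X = Y_obs·Q·(S₀ − S) = 0.2067 × 542.0 = 112.0 kg VSS/d.
R_O = Q·ΔS − 1.42 P_X = 542.0 − 159.1 = 382.9 kg O₂/d.

R_O ≈ 383 kg O₂/d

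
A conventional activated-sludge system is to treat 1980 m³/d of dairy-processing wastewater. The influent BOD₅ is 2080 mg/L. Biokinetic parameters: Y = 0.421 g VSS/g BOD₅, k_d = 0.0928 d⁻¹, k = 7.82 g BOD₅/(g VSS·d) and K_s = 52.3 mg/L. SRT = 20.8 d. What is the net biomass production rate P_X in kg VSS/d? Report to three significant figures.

P_X ≈ 591 kg VSS/d

Effluent substrate depends only on kinetics and SRT: S = K_s(1 + k_d θ_c) / [θ_c(Yk − k_d) − 1] = 52.3 × (1 + 0.0928 × 20.8) / [20.8 × (0.421 × 7.82 − 0.0928) − 1] = 153.3 / 65.55 = 2.338 mg/L.
Observed yield with endogenous decay: Y_obs = Y / (1 + k_d·θ_c) = 0.421 / (1 + 0.0928 × 20.8) = 0.421 / 2.930 = 0.1437 g VSS/g BOD₅.
Q·(S₀ − S) = 1980 × (2080 − 2.34) × 10⁻³ = 4114 kg/d removed.
Net biomass production P_X = Y_obs × Q·(S₀ − S) = 0.1437 × 4114 = 591.0 kg VSS/d.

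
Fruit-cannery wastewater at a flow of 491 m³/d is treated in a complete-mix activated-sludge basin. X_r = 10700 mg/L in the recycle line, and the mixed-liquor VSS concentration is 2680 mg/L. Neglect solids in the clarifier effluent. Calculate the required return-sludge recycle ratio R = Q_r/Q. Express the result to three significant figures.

R ≈ 0.334

R = Q_r/Q = X/(X_r − X) = 2680 / (10700 − 2680) = 0.3342.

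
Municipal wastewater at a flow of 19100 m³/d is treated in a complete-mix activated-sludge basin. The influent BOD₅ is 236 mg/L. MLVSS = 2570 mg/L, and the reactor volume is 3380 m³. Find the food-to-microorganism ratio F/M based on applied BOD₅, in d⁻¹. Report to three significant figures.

F/M ≈ 0.519 d⁻¹

F/M = Q·S₀ / (V·X) = 19100 × 236 / (3380 × 2570) = 0.5189 g BOD₅·(g VSS·d)⁻¹.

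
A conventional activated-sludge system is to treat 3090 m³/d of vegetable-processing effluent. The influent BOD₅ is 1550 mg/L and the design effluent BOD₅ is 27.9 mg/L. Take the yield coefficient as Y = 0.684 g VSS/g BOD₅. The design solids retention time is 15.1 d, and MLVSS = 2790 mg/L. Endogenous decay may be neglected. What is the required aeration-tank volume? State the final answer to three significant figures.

Biomass mass balance (decay neglected): V·X = Y·Q·(S₀ − S)·θ_c, so V = 0.684 × 3090 × (1550 − 27.9) × 15.1 / 2790 = 17411 m³.

V ≈ 17400 m³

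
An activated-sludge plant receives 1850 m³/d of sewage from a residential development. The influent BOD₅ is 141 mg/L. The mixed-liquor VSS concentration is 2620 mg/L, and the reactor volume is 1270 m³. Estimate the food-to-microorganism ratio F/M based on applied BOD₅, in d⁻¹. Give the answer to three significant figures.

F/M ≈ 0.0784 d⁻¹

F/M = applied load / biomass = Q·S₀/(V·X) = 1850 × 141 / (1270 × 2620) = 0.07839 d⁻¹.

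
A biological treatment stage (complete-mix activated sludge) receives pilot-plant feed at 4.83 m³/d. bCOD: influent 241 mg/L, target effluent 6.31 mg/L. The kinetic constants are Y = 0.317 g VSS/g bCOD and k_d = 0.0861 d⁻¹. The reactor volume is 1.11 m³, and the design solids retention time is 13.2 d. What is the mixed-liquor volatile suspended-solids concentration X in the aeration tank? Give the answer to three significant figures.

X ≈ 2000 mg/L

From V·X·(1 + k_d·θ_c) = Y·Q·(S₀ − S)·θ_c: X = 0.317 × 4.83 × (241 − 6.31) × 13.2 / [1.11 × (1 + 0.0861 × 13.2)] = 2000 mg/L.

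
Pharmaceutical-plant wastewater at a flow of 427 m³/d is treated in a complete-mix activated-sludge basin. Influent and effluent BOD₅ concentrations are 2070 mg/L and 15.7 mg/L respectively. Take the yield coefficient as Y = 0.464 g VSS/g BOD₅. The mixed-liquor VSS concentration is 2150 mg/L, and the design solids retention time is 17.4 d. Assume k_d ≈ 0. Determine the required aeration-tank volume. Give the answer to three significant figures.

Biomass mass balance (decay neglected): V·X = Y·Q·(S₀ − S)·θ_c, so V = 0.464 × 427 × (2070 − 15.7) × 17.4 / 2150 = 3294 m³.

V ≈ 3290 m³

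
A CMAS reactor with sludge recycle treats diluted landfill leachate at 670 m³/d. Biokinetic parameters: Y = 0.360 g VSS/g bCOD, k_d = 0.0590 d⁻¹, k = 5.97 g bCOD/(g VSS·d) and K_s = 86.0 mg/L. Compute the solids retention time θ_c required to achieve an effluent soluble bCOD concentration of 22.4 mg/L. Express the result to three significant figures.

θ_c ≈ 2.60 d

From 1/θ_c = Y·k·S/(K_s + S) − k_d: Y·k·S/(K_s+S) = 0.360 × 5.97 × 22.4 / (86.0 + 22.4) = 0.4441 d⁻¹.
Then 1/θ_c = μ − k_d = 0.4441 − 0.0590 = 0.3851 d⁻¹, giving θ_c = 2.597 d.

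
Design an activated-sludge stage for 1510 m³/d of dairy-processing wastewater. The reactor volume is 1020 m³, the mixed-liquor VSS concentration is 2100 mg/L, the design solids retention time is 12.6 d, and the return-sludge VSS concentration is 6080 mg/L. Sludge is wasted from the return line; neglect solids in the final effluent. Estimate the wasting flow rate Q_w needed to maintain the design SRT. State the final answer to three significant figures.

Q_w ≈ 28.0 m³/d

Q_w = (V·X)/(θ_c X_r) = 1020 × 2100 / (12.6 × 6080) = 27.96 m³/d.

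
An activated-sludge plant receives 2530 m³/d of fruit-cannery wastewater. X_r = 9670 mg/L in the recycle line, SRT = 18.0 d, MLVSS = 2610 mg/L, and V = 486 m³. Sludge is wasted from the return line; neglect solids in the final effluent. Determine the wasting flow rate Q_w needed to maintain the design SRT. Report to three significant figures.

Q_w ≈ 7.29 m³/d

Wasting from the return line (neglecting effluent solids): Q_w = V·X / (θ_c·X_r) = 486.0 × 2610 / (18.0 × 9670) = 7.287 m³/d.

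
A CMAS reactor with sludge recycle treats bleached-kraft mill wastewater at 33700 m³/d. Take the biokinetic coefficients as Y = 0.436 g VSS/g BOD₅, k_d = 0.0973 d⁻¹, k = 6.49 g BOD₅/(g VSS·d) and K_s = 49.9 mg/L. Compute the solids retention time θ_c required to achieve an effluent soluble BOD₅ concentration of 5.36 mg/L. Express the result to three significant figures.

At the target effluent, Y k S/(K_s+S) = 0.436×6.49×5.36/55.26 = 0.2745 d⁻¹.
1/θ_c = 0.2745 − 0.0973 = 0.1772 d⁻¹, so θ_c = 5.644 d.

θ_c ≈ 5.64 d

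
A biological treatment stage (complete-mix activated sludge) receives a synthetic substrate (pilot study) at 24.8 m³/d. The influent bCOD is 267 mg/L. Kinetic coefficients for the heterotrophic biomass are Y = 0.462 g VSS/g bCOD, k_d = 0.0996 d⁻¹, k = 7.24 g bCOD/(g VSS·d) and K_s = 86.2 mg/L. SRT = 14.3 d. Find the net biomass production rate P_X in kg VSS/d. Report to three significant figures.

P_X ≈ 1.24 kg VSS/d

Effluent substrate depends only on kinetics and SRT: S = K_s(1 + k_d θ_c) / [θ_c(Yk − k_d) − 1] = 86.2 × (1 + 0.0996 × 14.3) / [14.3 × (0.462 × 7.24 − 0.0996) − 1] = 209.0 / 45.41 = 4.602 mg/L.
The observed yield is Y_obs = Y/(1 + k_d·θ_c) = 0.462 / (1 + 0.0996 × 14.3) = 0.462 / 2.424 = 0.1906 g VSS per g bCOD removed.
Mass of bCOD removed per day: Q(S₀ − S) = 24.8 × 262.4 g/m³ = 6.508 kg/d.
So the net sludge growth is P_X = 0.1906 × 6.508 = 1.240 kg VSS/d.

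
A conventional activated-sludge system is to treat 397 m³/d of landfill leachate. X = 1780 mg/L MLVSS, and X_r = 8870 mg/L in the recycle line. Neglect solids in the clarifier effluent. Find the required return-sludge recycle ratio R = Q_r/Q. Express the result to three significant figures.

R ≈ 0.251

Mass balance around the secondary clarifier (neglecting effluent solids): R = X / (X_r − X) = 1780 / (8870 − 1780) = 0.2511.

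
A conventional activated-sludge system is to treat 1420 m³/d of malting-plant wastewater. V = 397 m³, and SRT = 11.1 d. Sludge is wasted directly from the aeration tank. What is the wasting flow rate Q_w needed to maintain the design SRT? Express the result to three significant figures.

With mixed-liquor wasting, θ_c = V/Q_w, so Q_w = V/θ_c = 397.0/11.1 = 35.77 m³/d.

Q_w ≈ 35.8 m³/d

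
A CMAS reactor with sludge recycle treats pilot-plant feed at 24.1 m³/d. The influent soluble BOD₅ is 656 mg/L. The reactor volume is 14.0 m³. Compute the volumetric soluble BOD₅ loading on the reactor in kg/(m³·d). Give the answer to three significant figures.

L_v = Q S₀ / V = 24.1 × 656 × 10⁻³ / 14.00 = 1.129 kg/(m³·d).

L_v ≈ 1.13 kg soluble BOD₅/(m³·d)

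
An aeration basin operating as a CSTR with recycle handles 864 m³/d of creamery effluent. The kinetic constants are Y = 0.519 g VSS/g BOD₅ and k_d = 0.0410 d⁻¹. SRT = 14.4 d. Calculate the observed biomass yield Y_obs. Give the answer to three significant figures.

Y_obs ≈ 0.326 g VSS/g BOD₅

Y_obs = Y / (1 + k_d θ_c) = 0.519 / (1 + 0.0410 × 14.4) = 0.519 / 1.590 = 0.3263.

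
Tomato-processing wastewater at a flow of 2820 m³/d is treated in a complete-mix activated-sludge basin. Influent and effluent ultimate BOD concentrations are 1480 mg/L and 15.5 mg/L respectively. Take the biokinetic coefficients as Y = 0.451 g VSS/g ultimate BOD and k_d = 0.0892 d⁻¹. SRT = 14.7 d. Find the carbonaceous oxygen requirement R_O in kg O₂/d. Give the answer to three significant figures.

R_O ≈ 2990 kg O₂/d

Correct the yield for decay: Y_obs = Y/(1 + k_d θ_c) = 0.451 / (1 + 0.0892 × 14.7) = 0.451 / 2.311 = 0.1951.
Q·(S₀ − S) = 2820 × (1480 − 15.5) × 10⁻³ = 4130 kg/d removed.
Net sludge production P_X = 0.1951 × 4130 = 805.9 kg VSS/d.
Carbonaceous O₂ demand = substrate oxidised − cell-mass equivalent = 4130 − 1.42 × 805.9 = 2986 kg O₂/d.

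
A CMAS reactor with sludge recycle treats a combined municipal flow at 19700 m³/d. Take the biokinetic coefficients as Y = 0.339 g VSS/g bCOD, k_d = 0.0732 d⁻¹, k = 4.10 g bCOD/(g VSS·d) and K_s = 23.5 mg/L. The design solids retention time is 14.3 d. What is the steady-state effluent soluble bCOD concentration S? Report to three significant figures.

From the Monod/SRT balance for a CMAS, S = K_s·(1+k_d θ_c)/[θ_c·(Y k − k_d) − 1] = 23.5 × (1 + 0.0732 × 14.3) / [14.3 × (0.339 × 4.10 − 0.0732) − 1] = 48.10 / 17.83 = 2.698 mg/L.

S ≈ 2.70 mg/L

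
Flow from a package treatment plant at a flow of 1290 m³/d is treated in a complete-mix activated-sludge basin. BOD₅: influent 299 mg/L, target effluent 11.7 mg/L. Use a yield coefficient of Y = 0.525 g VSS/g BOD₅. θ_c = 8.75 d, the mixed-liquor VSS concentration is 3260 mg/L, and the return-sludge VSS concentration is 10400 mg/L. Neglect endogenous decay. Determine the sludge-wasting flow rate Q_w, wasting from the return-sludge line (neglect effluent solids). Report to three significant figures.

Biomass mass balance (decay neglected): V·X = Y·Q·(S₀ − S)·θ_c, so V = 0.525 × 1290 × (299 − 11.7) × 8.75 / 3260 = 522.2 m³.
Q_w = (V·X)/(θ_c X_r) = 522.2 × 3260 / (8.75 × 10400) = 18.71 m³/d.

Q_w ≈ 18.7 m³/d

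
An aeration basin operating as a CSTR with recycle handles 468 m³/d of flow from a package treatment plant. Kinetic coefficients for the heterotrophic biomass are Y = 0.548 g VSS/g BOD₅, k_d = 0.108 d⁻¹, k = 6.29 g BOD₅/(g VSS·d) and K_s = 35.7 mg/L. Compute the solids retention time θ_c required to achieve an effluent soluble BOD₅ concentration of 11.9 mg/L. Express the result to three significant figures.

θ_c ≈ 1.33 d

From 1/θ_c = Y·k·S/(K_s + S) − k_d: Y·k·S/(K_s+S) = 0.548 × 6.29 × 11.9 / (35.7 + 11.9) = 0.8617 d⁻¹.
θ_c = 1/(μ − k_d) = 1/(0.8617 − 0.108) = 1/0.7537 = 1.327 d.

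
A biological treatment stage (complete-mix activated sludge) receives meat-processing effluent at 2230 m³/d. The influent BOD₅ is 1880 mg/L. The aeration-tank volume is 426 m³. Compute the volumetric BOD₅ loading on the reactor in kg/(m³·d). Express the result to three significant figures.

L_v ≈ 9.84 kg BOD₅/(m³·d)

Volumetric loading L_v = Q·S₀ / V = 2230 × 1880 g/m³ / 426.0 m³ = 9841 g/(m³·d) = 9.841 kg BOD₅/(m³·d).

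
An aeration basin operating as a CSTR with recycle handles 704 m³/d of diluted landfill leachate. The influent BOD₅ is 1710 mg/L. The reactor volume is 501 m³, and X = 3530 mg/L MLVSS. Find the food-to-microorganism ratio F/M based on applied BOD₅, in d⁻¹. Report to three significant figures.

F/M ≈ 0.681 d⁻¹

Food-to-microorganism ratio F/M = Q S₀ / (V X) = 704 × 1710 / (501.0 × 3530) = 0.6807 d⁻¹.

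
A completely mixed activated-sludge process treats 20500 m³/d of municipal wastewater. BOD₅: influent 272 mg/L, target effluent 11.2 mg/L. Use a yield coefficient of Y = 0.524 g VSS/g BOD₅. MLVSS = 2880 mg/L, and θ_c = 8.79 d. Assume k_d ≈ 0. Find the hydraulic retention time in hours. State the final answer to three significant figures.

τ ≈ 10.0 h

Biomass mass balance (decay neglected): V·X = Y·Q·(S₀ − S)·θ_c, so V = 0.524 × 20500 × (272 − 11.2) × 8.79 / 2880 = 8550 m³.
Hydraulic retention time τ = V/Q = 8550 / 20500 = 0.4171 d = 10.01 h.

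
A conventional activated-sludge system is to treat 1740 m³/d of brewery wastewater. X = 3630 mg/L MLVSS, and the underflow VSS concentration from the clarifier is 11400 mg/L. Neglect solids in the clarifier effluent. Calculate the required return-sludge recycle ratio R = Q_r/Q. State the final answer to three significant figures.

R ≈ 0.467

Mass balance around the secondary clarifier (neglecting effluent solids): R = X / (X_r − X) = 3630 / (11400 − 3630) = 0.4672.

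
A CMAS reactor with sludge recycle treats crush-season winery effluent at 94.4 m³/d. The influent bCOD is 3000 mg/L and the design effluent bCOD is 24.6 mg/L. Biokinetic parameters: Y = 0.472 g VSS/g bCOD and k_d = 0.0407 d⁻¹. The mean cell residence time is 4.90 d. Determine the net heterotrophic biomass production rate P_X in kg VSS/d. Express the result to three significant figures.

Correct the yield for decay: Y_obs = Y/(1 + k_d θ_c) = 0.472 / (1 + 0.0407 × 4.90) = 0.472 / 1.199 = 0.3935.
Q·(S₀ − S) = 94.4 × (3000 − 24.6) × 10⁻³ = 280.9 kg/d removed.
So the net sludge growth is P_X = 0.3935 × 280.9 = 110.5 kg VSS/d.

P_X ≈ 111 kg VSS/d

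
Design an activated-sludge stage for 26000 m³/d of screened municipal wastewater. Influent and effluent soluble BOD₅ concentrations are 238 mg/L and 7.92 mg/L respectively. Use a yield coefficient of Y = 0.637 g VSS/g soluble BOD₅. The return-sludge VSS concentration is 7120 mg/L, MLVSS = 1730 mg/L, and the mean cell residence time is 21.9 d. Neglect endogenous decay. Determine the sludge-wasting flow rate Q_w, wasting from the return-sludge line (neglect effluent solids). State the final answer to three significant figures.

Q_w ≈ 535 m³/d

With k_d = 0 the design equation reduces to V = Y Q (S₀−S) θ_c / X = 0.637 × 26000 × (238 − 7.92) × 21.9 / 1730 = 48238 m³.
Q_w = (V·X)/(θ_c X_r) = 48238 × 1730 / (21.9 × 7120) = 535.2 m³/d.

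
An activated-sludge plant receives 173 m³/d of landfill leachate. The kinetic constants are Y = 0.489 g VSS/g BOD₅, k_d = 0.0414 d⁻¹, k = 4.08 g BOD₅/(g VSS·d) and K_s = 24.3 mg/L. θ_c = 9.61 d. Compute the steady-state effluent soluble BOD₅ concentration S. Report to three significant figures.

From the Monod/SRT balance for a CMAS, S = K_s·(1+k_d θ_c)/[θ_c·(Y k − k_d) − 1] = 24.3 × (1 + 0.0414 × 9.61) / [9.61 × (0.489 × 4.08 − 0.0414) − 1] = 33.97 / 17.78 = 1.911 mg/L.

S ≈ 1.91 mg/L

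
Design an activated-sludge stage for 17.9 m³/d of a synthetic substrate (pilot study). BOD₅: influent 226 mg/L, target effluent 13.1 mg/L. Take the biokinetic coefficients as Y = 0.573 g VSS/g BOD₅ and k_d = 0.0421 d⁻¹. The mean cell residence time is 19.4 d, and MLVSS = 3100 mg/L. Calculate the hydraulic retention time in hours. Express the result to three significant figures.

τ ≈ 10.1 h

Rearranging the biomass balance for a CMAS with decay, V = Y·Q·ΔS·θ_c / [X·(1+k_d θ_c)] = 0.573 × 17.9 × (226 − 13.1) × 19.4 / [3100 × (1 + 0.0421 × 19.4)] = 4.24×10^4 / 5632 = 7.522 m³.
τ = V/Q = 7.522/17.9 = 0.4202 d, or 10.09 h.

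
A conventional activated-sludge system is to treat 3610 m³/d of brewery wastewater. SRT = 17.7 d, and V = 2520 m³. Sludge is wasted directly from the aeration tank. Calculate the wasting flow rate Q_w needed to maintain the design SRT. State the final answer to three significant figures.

Wasting from the aeration tank: Q_w = V / θ_c = 2520 / 17.7 = 142.4 m³/d.

Q_w ≈ 142 m³/d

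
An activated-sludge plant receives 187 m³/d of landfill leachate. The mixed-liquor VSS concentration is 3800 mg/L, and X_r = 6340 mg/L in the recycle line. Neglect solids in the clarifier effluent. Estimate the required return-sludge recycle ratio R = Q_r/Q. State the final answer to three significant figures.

R ≈ 1.50

Solids balance on the clarifier gives (1+R)X = R·X_r, so R = X/(X_r − X) = 3800 / (6340 − 3800) = 1.496.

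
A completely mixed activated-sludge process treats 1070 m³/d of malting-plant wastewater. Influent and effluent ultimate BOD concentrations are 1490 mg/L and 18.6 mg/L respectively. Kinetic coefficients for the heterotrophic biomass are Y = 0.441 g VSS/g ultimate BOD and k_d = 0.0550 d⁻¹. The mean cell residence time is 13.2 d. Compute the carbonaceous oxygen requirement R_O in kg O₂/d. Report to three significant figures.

R_O ≈ 1000 kg O₂/d

Y_obs = Y / (1 + k_d θ_c) = 0.441 / (1 + 0.0550 × 13.2) = 0.441 / 1.726 = 0.2555.
ΔS = 1490 − 18.6 = 1471 mg/L, so the substrate removal rate is 1070 × 1471/1000 = 1574 kg ultimate BOD/d.
Biomass synthesised: P_X = Y_obs × 1574 = 402.3 kg VSS/d.
R_O = Q·ΔS − 1.42 P_X = 1574 − 571.2 = 1003 kg O₂/d.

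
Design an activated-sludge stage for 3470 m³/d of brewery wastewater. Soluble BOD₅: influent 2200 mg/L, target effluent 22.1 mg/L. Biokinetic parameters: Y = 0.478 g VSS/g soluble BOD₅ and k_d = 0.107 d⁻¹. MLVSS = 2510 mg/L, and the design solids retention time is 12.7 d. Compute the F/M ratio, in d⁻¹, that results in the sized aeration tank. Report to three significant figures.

F/M ≈ 0.393 d⁻¹

Rearranging the biomass balance for a CMAS with decay, V = Y·Q·ΔS·θ_c / [X·(1+k_d θ_c)] = 0.478 × 3470 × (2200 − 22.1) × 12.7 / [2510 × (1 + 0.107 × 12.7)] = 4.59×10^7 / 5921 = 7748 m³.
F/M = Q·S₀ / (V·X) = 3470 × 2200 / (7748 × 2510) = 0.3925 g soluble BOD₅·(g VSS·d)⁻¹.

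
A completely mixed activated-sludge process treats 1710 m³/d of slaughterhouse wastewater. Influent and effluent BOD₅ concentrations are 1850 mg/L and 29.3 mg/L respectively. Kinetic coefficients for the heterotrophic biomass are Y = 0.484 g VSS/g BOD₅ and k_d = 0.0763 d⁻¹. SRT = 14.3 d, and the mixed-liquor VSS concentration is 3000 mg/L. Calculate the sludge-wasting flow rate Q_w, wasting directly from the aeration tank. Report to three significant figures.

Q_w ≈ 240 m³/d

From the SRT design equation V = Y Q (S₀−S) θ_c / [X (1 + k_d θ_c)] = 0.484 × 1710 × (1850 − 29.3) × 14.3 / [3000 × (1 + 0.0763 × 14.3)] = 2.15×10^7 / 6273 = 3435 m³.
Wasting from the aeration tank: Q_w = V / θ_c = 3435 / 14.3 = 240.2 m³/d.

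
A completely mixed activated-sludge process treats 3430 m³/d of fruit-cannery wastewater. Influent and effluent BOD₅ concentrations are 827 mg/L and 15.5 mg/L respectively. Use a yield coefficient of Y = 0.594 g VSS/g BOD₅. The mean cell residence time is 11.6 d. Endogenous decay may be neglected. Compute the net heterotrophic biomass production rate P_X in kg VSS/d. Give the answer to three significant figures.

P_X ≈ 1650 kg VSS/d

No decay correction is needed, so Y_obs = Y = 0.594.
Q·(S₀ − S) = 3430 × (827 − 15.5) × 10⁻³ = 2783 kg/d removed.
Biomass produced: P_X = Y_obs·Q·ΔS = 0.5940 × 2783 ≈ 1653 kg VSS/d.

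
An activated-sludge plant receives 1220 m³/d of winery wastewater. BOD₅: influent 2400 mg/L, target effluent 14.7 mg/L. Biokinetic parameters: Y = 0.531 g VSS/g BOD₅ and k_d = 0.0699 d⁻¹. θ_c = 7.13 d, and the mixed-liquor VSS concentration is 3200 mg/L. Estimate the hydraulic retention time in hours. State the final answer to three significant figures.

Steady-state biomass mass balance: V·X·(1 + k_d·θ_c) = Y·Q·(S₀ − S)·θ_c, so V = 0.531 × 1220 × (2400 − 14.7) × 7.13 / [3200 × (1 + 0.0699 × 7.13)] = 1.1×10^7 / 4795 = 2298 m³.
τ = V/Q = 2298/1220 = 1.883 d, or 45.20 h.

τ ≈ 45.2 h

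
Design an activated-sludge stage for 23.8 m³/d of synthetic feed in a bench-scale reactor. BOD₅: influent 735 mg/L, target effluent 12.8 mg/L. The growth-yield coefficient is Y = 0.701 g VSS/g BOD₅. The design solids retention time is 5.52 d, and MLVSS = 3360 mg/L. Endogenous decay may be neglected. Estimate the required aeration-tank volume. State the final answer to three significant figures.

V ≈ 19.8 m³

V·X = Y·Q·ΔS·θ_c gives V = 0.701 × 23.8 × (735 − 12.8) × 5.52 / 3360 = 19.79 m³.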